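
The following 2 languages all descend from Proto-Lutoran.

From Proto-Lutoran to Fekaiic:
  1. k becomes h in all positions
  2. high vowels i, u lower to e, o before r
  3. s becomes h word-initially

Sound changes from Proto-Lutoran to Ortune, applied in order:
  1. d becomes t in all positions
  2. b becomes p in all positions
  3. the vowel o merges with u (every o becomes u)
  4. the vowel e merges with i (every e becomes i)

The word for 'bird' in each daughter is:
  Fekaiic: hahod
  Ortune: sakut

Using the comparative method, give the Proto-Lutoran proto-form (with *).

*sakod

Position 4: Fekaiic has o, Ortune has u. Taking the neighbouring segments as reconstructed: Fekaiic o can only go back to *o; Ortune u could go back to *o or *u — the one source consistent with every daughter is *o.
Position 5: Fekaiic has d, Ortune has t. Fekaiic preserves d here (none of its changes turn any other segment into d), so the proto-segment is *d.
Position 3: Fekaiic has h, Ortune has k. Ortune preserves k here (none of its changes turn any other segment into k), so the proto-segment is *k.
Verify the candidate proto-form against each daughter:
Fekaiic: start from *sakod.
  rule 1 (unconditioned shift): sakod → sahod
  rule 2: no change — sahod
  rule 3 (debuccalisation): sahod → hahod
  ⇒ Fekaiic hahod
Ortune: start from *sakod.
  rule 1 (unconditioned shift): sakod → sakot
  rule 2: no change — sakot
  rule 3 (vowel merger): sakot → sakut
  rule 4: no change — sakut
  ⇒ Ortune sakut
*sakod is the unique common source.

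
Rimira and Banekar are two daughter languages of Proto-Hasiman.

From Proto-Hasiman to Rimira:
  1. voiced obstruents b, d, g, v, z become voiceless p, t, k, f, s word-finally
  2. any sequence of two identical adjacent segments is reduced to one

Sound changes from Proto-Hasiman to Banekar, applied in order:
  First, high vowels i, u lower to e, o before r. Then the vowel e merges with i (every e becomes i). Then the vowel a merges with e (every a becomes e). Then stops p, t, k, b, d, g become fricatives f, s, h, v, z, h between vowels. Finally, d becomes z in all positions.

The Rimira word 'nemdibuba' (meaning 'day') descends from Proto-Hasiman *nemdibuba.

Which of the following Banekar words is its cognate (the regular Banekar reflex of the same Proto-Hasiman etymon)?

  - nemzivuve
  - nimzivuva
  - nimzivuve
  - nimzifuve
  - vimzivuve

nimzivuve

Banekar: start from *nemdibuba.
  rule 1: no change — nemdibuba
  rule 2 (vowel merger): nemdibuba → nimdibuba
  rule 3 (vowel merger): nimdibuba → nimdibube
  rule 4 (intervocalic lenition): nimdibube → nimdivuve
  rule 5 (unconditioned shift): nimdivuve → nimzivuve
  ⇒ Banekar nimzivuve
Only 'nimzivuve' matches the regular Banekar development of *nemdibuba.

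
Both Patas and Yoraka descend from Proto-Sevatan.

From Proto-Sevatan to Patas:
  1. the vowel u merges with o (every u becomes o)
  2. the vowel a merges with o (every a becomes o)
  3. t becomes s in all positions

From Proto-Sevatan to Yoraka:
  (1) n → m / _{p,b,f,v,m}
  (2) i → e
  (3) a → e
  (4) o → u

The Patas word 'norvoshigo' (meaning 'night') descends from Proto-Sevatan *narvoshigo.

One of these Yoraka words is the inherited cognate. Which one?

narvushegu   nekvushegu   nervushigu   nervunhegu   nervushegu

nervushegu

Yoraka: start from *narvoshigo.
  rule 1: no change — narvoshigo
  rule 2 (vowel merger): narvoshigo → narvoshego
  rule 3 (vowel merger): narvoshego → nervoshego
  rule 4 (vowel merger): nervoshego → nervushegu
  ⇒ Yoraka nervushegu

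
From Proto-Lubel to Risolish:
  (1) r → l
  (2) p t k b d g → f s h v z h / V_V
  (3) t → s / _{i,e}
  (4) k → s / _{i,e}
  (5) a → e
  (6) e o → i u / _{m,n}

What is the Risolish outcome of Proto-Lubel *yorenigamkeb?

yolinihimseb

Risolish: start from *yorenigamkeb.
  rule 1 (unconditioned shift): yorenigamkeb → yolenigamkeb
  rule 2 (intervocalic lenition): yolenigamkeb → yolenihamkeb
  rule 3: no change — yolenihamkeb
  rule 4 (palatalisation): yolenihamkeb → yolenihamseb
  rule 5 (vowel merger): yolenihamseb → yolenihemseb
  rule 6 (pre-nasal raising): yolenihemseb → yolinihimseb
  ⇒ Risolish yolinihimseb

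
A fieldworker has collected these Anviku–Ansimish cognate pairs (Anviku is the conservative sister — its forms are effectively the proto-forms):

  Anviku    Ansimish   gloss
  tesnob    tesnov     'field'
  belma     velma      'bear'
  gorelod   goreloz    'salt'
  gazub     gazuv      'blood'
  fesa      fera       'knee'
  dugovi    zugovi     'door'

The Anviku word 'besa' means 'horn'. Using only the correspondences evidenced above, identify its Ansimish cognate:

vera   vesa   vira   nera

belma ~ velma — Anviku b corresponds to Ansimish v word-initially before a front vowel.
fesa ~ fera — Anviku s corresponds to Ansimish r between vowels (before a back vowel).
Applying these to Anviku 'besa':
  besa → vesa   (b→v word-initially before a front vowel)
  vesa → vera   (s→r between vowels (before a back vowel))
So the Ansimish cognate is 'vera'.

vera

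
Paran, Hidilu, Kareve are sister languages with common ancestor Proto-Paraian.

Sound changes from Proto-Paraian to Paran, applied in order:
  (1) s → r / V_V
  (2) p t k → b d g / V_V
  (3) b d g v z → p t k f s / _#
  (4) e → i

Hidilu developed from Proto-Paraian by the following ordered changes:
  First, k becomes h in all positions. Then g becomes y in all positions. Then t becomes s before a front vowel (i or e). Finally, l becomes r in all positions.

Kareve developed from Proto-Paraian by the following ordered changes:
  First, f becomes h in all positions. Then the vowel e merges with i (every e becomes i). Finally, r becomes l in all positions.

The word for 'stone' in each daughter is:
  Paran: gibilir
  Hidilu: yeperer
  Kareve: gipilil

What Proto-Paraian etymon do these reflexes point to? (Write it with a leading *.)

Position 1: Paran has g, Hidilu has y, Kareve has g. Kareve preserves g here (none of its changes turn any other segment into g), so the proto-segment is *g.
Position 2: Paran has i, Hidilu has e, Kareve has i. Hidilu preserves e here (none of its changes turn any other segment into e), so the proto-segment is *e.
Position 5: Paran has l, Hidilu has r, Kareve has l. Paran preserves l here (none of its changes turn any other segment into l), so the proto-segment is *l.
Continuing position by position gives *gepeler; check it forward:
Paran: *gepeler > gebeler > gibilir  (by intervocalic voicing, vowel merger)
Hidilu: *gepeler
  gepeler (rule 1 does not apply)
  gepeler → yepeler   [unconditioned shift]
  yepeler (rule 3 does not apply)
  yepeler → yeperer   [unconditioned shift]
  giving Hidilu yeperer.
Kareve: *gepeler > gipilir > gipilil  (by vowel merger, unconditioned shift)
Only *gepeler yields all of Paran gibilir, Hidilu yeperer, Kareve gipilil.

*gepeler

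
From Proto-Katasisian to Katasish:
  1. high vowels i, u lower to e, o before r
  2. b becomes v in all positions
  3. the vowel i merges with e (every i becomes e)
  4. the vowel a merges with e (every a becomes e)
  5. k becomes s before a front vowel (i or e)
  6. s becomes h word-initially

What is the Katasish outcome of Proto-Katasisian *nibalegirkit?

nevelegerset

Katasish: *nibalegirkit > nibalegerkit > nivalegerkit > nevalegerket > nevelegerket > nevelegerset  (by pre-rhotic lowering, unconditioned shift, vowel merger, vowel merger, palatalisation)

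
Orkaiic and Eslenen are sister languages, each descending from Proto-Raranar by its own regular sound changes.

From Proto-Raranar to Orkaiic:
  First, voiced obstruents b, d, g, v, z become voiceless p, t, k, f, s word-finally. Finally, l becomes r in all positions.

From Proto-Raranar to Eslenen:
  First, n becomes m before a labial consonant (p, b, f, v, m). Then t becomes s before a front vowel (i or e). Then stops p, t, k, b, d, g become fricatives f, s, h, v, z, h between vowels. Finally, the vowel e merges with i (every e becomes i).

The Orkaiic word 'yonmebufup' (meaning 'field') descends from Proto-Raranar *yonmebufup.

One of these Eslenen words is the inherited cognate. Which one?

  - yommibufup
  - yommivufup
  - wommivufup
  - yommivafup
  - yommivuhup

Eslenen: *yonmebufup > yommebufup > yommevufup > yommivufup  (by nasal place assimilation, intervocalic lenition, vowel merger)

yommivufup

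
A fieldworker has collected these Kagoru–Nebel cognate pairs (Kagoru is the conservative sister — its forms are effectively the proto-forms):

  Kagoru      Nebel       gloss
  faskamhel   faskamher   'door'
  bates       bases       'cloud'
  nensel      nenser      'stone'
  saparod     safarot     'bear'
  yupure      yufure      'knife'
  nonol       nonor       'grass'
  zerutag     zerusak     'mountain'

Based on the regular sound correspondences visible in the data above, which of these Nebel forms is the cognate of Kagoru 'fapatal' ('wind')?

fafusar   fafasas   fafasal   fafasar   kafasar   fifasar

saparod ~ safarot — Kagoru p corresponds to Nebel f between vowels (before a back vowel).
zerutag ~ zerusak — Kagoru t corresponds to Nebel s between vowels (before a back vowel).
faskamhel ~ faskamher, nensel ~ nenser — Kagoru l corresponds to Nebel r word-finally.
Applying these to Kagoru 'fapatal':
  fapatal → fafatal   (p→f between vowels (before a back vowel))
  fafatal → fafasal   (t→s between vowels (before a back vowel))
  fafasal → fafasar   (l→r word-finally)
So the Nebel cognate is 'fafasar'.

fafasar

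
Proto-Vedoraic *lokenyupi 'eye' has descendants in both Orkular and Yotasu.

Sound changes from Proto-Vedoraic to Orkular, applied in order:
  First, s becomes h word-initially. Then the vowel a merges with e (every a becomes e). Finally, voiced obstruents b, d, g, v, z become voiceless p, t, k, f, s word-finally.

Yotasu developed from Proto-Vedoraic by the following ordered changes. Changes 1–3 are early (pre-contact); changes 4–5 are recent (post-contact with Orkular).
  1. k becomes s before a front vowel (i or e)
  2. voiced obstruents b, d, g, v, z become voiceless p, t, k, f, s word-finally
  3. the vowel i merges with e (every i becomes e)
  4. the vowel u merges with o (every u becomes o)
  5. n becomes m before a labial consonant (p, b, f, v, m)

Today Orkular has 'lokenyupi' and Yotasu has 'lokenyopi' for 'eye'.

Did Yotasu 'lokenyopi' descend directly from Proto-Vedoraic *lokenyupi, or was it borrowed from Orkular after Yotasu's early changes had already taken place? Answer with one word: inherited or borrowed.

borrowed

If inherited, *lokenyupi would pass through all of Yotasu's changes:
Yotasu: *lokenyupi > losenyupi > losenyupe > losenyope  (by palatalisation, vowel merger, vowel merger)
If borrowed from Orkular 'lokenyupi' after the early changes, it would undergo only the recent ones:
  rule 4 (vowel merger): lokenyupi → lokenyopi
  rule 5 (nasal place assimilation): no change (lokenyopi)
  ⇒ as a loan: lokenyopi
Yotasu 'lokenyopi' matches the loan outcome 'lokenyopi', not the inherited 'losenyope' — it skipped the early Yotasu changes, so it was borrowed from Orkular.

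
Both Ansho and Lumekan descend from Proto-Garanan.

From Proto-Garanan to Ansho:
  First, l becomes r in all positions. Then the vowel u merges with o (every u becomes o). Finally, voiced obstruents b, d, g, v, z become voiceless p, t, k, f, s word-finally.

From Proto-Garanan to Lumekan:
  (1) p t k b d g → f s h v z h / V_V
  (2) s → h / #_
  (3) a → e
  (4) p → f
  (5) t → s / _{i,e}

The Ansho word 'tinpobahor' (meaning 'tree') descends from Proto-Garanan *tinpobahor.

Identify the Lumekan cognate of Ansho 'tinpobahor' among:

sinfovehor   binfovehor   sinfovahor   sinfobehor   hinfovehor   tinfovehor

sinfovehor

Lumekan: *tinpobahor > tinpovahor > tinpovehor > tinfovehor > sinfovehor  (by intervocalic lenition, vowel merger, unconditioned shift, palatalisation)
Among the options, 'sinfovehor' alone shows every Lumekan change applied in order.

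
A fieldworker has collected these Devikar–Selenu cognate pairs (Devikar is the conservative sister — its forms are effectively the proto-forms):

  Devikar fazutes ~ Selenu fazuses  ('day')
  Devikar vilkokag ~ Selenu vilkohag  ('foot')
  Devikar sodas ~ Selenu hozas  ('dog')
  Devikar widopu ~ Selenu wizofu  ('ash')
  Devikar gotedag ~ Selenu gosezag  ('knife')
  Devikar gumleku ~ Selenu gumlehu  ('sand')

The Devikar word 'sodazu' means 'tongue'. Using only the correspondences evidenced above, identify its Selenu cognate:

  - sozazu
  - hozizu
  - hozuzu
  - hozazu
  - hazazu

sodas ~ hozas — Devikar s corresponds to Selenu h word-initially before a back vowel.
sodas ~ hozas, gotedag ~ gosezag — Devikar d corresponds to Selenu z between vowels (before a back vowel).
Applying these to Devikar 'sodazu':
  sodazu → hodazu   (s→h word-initially before a back vowel)
  hodazu → hozazu   (d→z between vowels (before a back vowel))
So the Selenu cognate is 'hozazu'.

hozazu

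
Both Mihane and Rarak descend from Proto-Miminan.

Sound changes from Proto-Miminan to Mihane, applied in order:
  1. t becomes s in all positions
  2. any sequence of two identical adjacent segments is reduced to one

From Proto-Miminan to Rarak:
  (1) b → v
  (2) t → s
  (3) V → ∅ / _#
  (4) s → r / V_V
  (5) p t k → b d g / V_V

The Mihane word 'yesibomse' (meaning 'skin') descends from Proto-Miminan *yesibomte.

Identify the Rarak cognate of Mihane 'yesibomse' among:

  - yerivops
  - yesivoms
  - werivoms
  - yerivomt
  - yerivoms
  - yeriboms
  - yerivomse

Rarak: *yesibomte
  yesibomte → yesivomte   [unconditioned shift]
  yesivomte → yesivomse   [unconditioned shift]
  yesivomse → yesivoms   [apocope]
  yesivoms → yerivoms   [rhotacism]
  yerivoms (rule 5 does not apply)
  giving Rarak yerivoms.
Among the options, 'yerivoms' alone shows every Rarak change applied in order.

yerivoms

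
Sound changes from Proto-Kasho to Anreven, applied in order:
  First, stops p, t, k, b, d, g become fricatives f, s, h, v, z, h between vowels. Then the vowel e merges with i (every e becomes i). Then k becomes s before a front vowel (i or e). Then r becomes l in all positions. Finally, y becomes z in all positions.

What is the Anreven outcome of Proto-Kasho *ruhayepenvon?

luhazifinvon

Anreven: *ruhayepenvon > ruhayefenvon > ruhayifinvon > luhayifinvon > luhazifinvon  (by intervocalic lenition, vowel merger, unconditioned shift, unconditioned shift)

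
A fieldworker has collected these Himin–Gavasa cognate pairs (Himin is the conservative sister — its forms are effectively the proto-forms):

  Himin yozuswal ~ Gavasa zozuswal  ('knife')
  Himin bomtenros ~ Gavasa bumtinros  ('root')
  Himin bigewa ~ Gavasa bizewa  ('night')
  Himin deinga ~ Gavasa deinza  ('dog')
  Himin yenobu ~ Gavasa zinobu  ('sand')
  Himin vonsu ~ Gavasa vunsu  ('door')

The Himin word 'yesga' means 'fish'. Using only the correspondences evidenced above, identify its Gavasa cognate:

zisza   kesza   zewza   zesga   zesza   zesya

zesza

yenobu ~ zinobu — Himin y corresponds to Gavasa z word-initially before a front vowel.
deinga ~ deinza — Himin g corresponds to Gavasa z after a consonant, before a back vowel.
Applying these to Himin 'yesga':
  yesga → zesga   (y→z word-initially before a front vowel)
  zesga → zesza   (g→z after a consonant, before a back vowel)
So the Gavasa cognate is 'zesza'.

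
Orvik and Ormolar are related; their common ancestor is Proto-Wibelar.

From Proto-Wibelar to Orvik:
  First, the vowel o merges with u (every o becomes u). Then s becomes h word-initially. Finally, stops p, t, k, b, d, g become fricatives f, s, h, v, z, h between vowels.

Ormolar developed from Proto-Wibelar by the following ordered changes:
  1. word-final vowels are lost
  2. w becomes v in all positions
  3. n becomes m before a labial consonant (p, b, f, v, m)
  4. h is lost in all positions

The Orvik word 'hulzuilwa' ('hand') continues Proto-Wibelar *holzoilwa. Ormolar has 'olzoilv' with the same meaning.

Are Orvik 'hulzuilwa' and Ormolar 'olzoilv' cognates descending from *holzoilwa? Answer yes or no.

yes

Derive the expected Ormolar reflex of *holzoilwa:
Ormolar: *holzoilwa > holzoilw > holzoilv > olzoilv  (by apocope, unconditioned shift, h-loss)
Ormolar 'olzoilv' matches the regular reflex exactly, so the pair is cognate.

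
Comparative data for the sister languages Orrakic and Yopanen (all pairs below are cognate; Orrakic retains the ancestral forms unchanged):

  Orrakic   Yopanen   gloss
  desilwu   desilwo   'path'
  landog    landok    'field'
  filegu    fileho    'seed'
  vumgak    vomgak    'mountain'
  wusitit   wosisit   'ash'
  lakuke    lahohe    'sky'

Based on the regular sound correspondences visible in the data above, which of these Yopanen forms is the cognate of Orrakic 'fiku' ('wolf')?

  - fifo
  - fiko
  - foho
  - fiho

fiho

lakuke ~ lahohe — Orrakic k corresponds to Yopanen h between vowels (before a back vowel).
desilwu ~ desilwo, filegu ~ fileho — Orrakic u corresponds to Yopanen o word-finally.
Applying these to Orrakic 'fiku':
  fiku → fihu   (k→h between vowels (before a back vowel))
  fihu → fiho   (u→o word-finally)
So the Yopanen cognate is 'fiho'.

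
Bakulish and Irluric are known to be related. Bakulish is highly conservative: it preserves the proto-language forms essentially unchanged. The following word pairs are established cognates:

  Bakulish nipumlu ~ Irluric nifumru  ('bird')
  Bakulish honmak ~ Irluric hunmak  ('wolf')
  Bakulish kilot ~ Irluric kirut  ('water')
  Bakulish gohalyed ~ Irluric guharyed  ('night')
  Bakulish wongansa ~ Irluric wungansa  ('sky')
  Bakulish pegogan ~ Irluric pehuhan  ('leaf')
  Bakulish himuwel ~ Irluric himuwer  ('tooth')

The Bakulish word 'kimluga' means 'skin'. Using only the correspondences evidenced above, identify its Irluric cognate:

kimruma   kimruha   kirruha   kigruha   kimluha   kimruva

nipumlu ~ nifumru — Bakulish l corresponds to Irluric r after a consonant, before a back vowel.
pegogan ~ pehuhan — Bakulish g corresponds to Irluric h between vowels (before a back vowel).
Applying these to Bakulish 'kimluga':
  kimluga → kimruga   (l→r after a consonant, before a back vowel)
  kimruga → kimruha   (g→h between vowels (before a back vowel))
So the Irluric cognate is 'kimruha'.

kimruha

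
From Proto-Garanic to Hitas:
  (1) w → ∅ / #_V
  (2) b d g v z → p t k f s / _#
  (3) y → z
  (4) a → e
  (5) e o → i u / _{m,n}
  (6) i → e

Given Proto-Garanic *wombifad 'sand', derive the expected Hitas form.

umbefet

Hitas: *wombifad
  wombifad → ombifad   [glide loss]
  ombifad → ombifat   [final devoicing]
  ombifat (rule 3 does not apply)
  ombifat → ombifet   [vowel merger]
  ombifet → umbifet   [pre-nasal raising]
  umbifet → umbefet   [vowel merger]
  giving Hitas umbefet.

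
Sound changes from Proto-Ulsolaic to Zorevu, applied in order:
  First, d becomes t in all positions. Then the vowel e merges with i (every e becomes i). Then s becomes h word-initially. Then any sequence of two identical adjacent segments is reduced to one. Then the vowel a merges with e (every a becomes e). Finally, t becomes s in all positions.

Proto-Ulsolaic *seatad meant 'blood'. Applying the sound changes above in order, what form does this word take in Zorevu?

hieses

Zorevu: start from *seatad.
  rule 1 (unconditioned shift): seatad → seatat
  rule 2 (vowel merger): seatat → siatat
  rule 3 (debuccalisation): siatat → hiatat
  rule 4: no change — hiatat
  rule 5 (vowel merger): hiatat → hietet
  rule 6 (unconditioned shift): hietet → hieses
  ⇒ Zorevu hieses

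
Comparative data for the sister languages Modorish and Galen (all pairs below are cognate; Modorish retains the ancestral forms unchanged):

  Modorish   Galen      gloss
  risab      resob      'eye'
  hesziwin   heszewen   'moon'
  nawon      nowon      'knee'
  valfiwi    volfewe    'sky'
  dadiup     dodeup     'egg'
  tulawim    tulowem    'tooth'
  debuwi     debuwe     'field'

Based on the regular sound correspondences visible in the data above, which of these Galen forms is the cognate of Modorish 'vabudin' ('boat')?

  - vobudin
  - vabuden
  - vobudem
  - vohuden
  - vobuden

vobuden

risab ~ resob — Modorish a corresponds to Galen o after a consonant, before a labial obstruent.
hesziwin ~ heszewen — Modorish i corresponds to Galen e after a consonant, before a nasal.
Applying these to Modorish 'vabudin':
  vabudin → vobudin   (a→o after a consonant, before a labial obstruent)
  vobudin → vobuden   (i→e after a consonant, before a nasal)
So the Galen cognate is 'vobuden'.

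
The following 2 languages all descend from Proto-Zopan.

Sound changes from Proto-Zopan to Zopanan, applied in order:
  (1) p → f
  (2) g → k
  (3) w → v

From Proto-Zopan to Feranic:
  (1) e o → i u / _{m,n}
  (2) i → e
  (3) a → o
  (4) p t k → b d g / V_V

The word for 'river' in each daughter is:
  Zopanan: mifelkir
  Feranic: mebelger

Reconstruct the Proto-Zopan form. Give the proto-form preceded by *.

*mipelgir

Position 2: Zopanan has i, Feranic has e. Zopanan preserves i here (none of its changes turn any other segment into i), so the proto-segment is *i.
Position 7: Zopanan has i, Feranic has e. Zopanan preserves i here (none of its changes turn any other segment into i), so the proto-segment is *i.
Position 3: Zopanan has f, Feranic has b. Taking the neighbouring segments as reconstructed: Zopanan f could go back to *p or *f; Feranic b could go back to *p or *b — the one source consistent with every daughter is *p.
Continuing position by position gives *mipelgir; check it forward:
Zopanan: *mipelgir > mifelgir > mifelkir  (by unconditioned shift, unconditioned shift)
Feranic: *mipelgir
  mipelgir (rule 1 does not apply)
  mipelgir → mepelger   [vowel merger]
  mepelger (rule 3 does not apply)
  mepelger → mebelger   [intervocalic voicing]
  giving Feranic mebelger.
Only *mipelgir yields all of Zopanan mifelkir, Feranic mebelger.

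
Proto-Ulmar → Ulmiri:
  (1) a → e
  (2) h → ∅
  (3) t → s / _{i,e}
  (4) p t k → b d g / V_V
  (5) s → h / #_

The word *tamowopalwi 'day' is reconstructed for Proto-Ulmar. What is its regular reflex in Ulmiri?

Ulmiri: start from *tamowopalwi.
  rule 1 (vowel merger): tamowopalwi → temowopelwi
  rule 2: no change — temowopelwi
  rule 3 (palatalisation): temowopelwi → semowopelwi
  rule 4 (intervocalic voicing): semowopelwi → semowobelwi
  rule 5 (debuccalisation): semowobelwi → hemowobelwi
  ⇒ Ulmiri hemowobelwi

hemowobelwi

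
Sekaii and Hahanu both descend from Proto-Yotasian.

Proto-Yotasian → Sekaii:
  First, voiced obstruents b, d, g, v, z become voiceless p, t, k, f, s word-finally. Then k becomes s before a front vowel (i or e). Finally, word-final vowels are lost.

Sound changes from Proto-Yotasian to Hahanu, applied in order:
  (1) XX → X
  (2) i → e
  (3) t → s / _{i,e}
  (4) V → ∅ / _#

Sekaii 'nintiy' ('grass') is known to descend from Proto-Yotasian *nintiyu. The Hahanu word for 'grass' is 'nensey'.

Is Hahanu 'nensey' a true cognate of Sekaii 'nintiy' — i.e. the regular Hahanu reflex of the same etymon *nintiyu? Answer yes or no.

yes

Derive the expected Hahanu reflex of *nintiyu:
Hahanu: *nintiyu
  nintiyu (rule 1 does not apply)
  nintiyu → nenteyu   [vowel merger]
  nenteyu → nenseyu   [palatalisation]
  nenseyu → nensey   [apocope]
  giving Hahanu nensey.
Hahanu 'nensey' matches the regular reflex exactly, so the pair is cognate.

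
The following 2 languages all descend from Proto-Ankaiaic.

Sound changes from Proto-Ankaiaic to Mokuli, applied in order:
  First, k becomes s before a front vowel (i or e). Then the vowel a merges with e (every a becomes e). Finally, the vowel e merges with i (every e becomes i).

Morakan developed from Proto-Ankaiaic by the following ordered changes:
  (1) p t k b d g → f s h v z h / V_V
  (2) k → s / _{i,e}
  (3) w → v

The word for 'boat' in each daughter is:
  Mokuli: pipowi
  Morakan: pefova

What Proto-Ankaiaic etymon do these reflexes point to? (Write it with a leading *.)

Position 6: Mokuli has i, Morakan has a. Morakan preserves a here (none of its changes turn any other segment into a), so the proto-segment is *a.
Position 5: Mokuli has w, Morakan has v. Mokuli preserves w here (none of its changes turn any other segment into w), so the proto-segment is *w.
This points to *pepowa. Verify forward in each daughter:
Mokuli: *pepowa > pepowe > pipowi  (by vowel merger, vowel merger)
Morakan: start from *pepowa.
  rule 1 (intervocalic lenition): pepowa → pefowa
  rule 2: no change — pefowa
  rule 3 (unconditioned shift): pefowa → pefova
  ⇒ Morakan pefova
*pepowa is the unique common source.

*pepowa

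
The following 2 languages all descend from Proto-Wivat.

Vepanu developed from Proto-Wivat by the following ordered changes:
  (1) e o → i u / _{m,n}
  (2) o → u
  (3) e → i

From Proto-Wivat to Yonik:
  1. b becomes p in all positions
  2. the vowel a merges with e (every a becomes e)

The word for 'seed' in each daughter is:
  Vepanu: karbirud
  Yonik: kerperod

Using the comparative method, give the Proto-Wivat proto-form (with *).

Position 7: Vepanu has u, Yonik has o. Yonik preserves o here (none of its changes turn any other segment into o), so the proto-segment is *o.
Position 4: Vepanu has b, Yonik has p. Vepanu preserves b here (none of its changes turn any other segment into b), so the proto-segment is *b.
This points to *karberod. Verify forward in each daughter:
Vepanu: *karberod > karberud > karbirud  (by vowel merger, vowel merger)
Yonik: *karberod > karperod > kerperod  (by unconditioned shift, vowel merger)
Only *karberod yields all of Vepanu karbirud, Yonik kerperod.

*karberod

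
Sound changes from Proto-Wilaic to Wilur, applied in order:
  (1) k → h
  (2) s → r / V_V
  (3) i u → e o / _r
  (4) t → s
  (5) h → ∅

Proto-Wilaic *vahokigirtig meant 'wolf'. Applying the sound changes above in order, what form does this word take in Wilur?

vaoigersig

Wilur: *vahokigirtig
  vahokigirtig → vahohigirtig   [unconditioned shift]
  vahohigirtig (rule 2 does not apply)
  vahohigirtig → vahohigertig   [pre-rhotic lowering]
  vahohigertig → vahohigersig   [unconditioned shift]
  vahohigersig → vaoigersig   [h-loss]
  giving Wilur vaoigersig.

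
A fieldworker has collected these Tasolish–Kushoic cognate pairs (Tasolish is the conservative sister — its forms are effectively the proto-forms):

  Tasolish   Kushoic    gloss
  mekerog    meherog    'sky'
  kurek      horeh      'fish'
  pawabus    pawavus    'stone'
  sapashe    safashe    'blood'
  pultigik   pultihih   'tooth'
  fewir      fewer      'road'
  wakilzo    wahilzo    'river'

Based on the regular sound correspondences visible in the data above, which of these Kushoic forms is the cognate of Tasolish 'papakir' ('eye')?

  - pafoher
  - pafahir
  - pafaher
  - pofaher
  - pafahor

sapashe ~ safashe — Tasolish p corresponds to Kushoic f between vowels (before a back vowel).
wakilzo ~ wahilzo — Tasolish k corresponds to Kushoic h between vowels (before a front vowel).
fewir ~ fewer — Tasolish i corresponds to Kushoic e after a consonant, before r.
Applying these to Tasolish 'papakir':
  papakir → pafakir   (p→f between vowels (before a back vowel))
  pafakir → pafahir   (k→h between vowels (before a front vowel))
  pafahir → pafaher   (i→e after a consonant, before r)
So the Kushoic cognate is 'pafaher'.

pafaher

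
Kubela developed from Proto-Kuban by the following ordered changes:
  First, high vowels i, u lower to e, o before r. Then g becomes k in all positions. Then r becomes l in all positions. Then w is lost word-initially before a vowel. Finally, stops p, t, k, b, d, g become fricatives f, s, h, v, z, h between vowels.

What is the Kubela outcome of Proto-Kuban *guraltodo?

Kubela: *guraltodo > goraltodo > koraltodo > kolaltodo > kolaltozo  (by pre-rhotic lowering, unconditioned shift, unconditioned shift, intervocalic lenition)

kolaltozo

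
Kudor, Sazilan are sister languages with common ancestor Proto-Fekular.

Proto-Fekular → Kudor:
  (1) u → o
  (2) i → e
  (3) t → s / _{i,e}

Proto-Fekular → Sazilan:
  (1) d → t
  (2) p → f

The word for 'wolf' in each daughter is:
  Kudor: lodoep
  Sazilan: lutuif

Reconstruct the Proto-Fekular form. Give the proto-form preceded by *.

Position 6: Kudor has p, Sazilan has f. Kudor preserves p here (none of its changes turn any other segment into p), so the proto-segment is *p.
Position 2: Kudor has o, Sazilan has u. Sazilan preserves u here (none of its changes turn any other segment into u), so the proto-segment is *u.
This points to *luduip. Verify forward in each daughter:
Kudor: *luduip > lodoip > lodoep  (by vowel merger, vowel merger)
Sazilan: *luduip
  luduip → lutuip   [unconditioned shift]
  lutuip → lutuif   [unconditioned shift]
  giving Sazilan lutuif.
Only *luduip yields all of Kudor lodoep, Sazilan lutuif.

*luduip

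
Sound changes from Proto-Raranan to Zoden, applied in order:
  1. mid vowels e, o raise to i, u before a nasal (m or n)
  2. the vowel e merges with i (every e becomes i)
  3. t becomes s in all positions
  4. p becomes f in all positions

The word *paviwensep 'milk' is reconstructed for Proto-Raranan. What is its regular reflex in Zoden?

Zoden: start from *paviwensep.
  rule 1 (pre-nasal raising): paviwensep → paviwinsep
  rule 2 (vowel merger): paviwinsep → paviwinsip
  rule 3: no change — paviwinsip
  rule 4 (unconditioned shift): paviwinsip → faviwinsif
  ⇒ Zoden faviwinsif

faviwinsif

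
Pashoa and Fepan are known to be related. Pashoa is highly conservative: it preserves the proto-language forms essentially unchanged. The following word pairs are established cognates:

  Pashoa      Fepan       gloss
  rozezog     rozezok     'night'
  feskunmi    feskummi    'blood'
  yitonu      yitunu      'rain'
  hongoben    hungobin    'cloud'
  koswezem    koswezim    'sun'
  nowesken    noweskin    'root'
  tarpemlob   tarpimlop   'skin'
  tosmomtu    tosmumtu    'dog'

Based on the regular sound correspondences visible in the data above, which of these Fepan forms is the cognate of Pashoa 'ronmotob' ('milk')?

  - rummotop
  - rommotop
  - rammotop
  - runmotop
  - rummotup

yitonu ~ yitunu, hongoben ~ hungobin — Pashoa o corresponds to Fepan u after a consonant, before a nasal.
feskunmi ~ feskummi — Pashoa n corresponds to Fepan m after a vowel, before a nasal.
tarpemlob ~ tarpimlop — Pashoa b corresponds to Fepan p word-finally.
Applying these to Pashoa 'ronmotob':
  ronmotob → runmotob   (o→u after a consonant, before a nasal)
  runmotob → rummotob   (n→m after a vowel, before a nasal)
  rummotob → rummotop   (b→p word-finally)
So the Fepan cognate is 'rummotop'.

rummotop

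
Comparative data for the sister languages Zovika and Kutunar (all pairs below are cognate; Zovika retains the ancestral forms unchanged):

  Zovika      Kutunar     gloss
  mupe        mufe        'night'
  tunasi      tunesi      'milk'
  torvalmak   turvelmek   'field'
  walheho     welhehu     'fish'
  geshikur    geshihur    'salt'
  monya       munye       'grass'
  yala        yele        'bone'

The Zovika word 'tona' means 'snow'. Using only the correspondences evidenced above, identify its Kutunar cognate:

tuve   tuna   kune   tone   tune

monya ~ munye — Zovika o corresponds to Kutunar u after a consonant, before a nasal.
monya ~ munye, yala ~ yele — Zovika a corresponds to Kutunar e word-finally.
Applying these to Zovika 'tona':
  tona → tuna   (o→u after a consonant, before a nasal)
  tuna → tune   (a→e word-finally)
So the Kutunar cognate is 'tune'.

tune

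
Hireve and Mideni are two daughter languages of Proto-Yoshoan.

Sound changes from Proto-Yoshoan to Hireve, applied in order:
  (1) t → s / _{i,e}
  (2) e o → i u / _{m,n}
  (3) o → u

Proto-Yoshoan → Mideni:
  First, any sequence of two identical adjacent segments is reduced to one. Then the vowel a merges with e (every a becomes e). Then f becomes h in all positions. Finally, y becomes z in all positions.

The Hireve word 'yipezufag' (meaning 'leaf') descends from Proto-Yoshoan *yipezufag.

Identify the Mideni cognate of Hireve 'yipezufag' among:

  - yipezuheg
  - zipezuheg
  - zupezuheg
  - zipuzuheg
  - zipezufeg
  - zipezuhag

zipezuheg

Mideni: *yipezufag > yipezufeg > yipezuheg > zipezuheg  (by vowel merger, unconditioned shift, unconditioned shift)
Among the options, 'zipezuheg' alone shows every Mideni change applied in order.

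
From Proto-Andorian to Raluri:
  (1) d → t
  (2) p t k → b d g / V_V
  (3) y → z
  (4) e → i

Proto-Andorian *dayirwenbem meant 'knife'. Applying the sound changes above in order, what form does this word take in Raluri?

Raluri: start from *dayirwenbem.
  rule 1 (unconditioned shift): dayirwenbem → tayirwenbem
  rule 2: no change — tayirwenbem
  rule 3 (unconditioned shift): tayirwenbem → tazirwenbem
  rule 4 (vowel merger): tazirwenbem → tazirwinbim
  ⇒ Raluri tazirwinbim

tazirwinbim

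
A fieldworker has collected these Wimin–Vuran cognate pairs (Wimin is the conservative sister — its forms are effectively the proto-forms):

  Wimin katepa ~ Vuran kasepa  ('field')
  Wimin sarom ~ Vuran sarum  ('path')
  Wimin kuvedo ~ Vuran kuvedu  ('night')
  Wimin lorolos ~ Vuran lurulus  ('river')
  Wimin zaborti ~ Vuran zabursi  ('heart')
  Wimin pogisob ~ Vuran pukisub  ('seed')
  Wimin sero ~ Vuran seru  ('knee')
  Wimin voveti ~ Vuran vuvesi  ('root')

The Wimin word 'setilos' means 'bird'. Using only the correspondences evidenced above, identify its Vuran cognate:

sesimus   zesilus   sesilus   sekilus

sesilus

voveti ~ vuvesi — Wimin t corresponds to Vuran s between vowels (before a front vowel).
lorolos ~ lurulus, pogisob ~ pukisub — Wimin o corresponds to Vuran u after a consonant, before a consonant other than r, m, n, p, b, f, v.
Applying these to Wimin 'setilos':
  setilos → sesilos   (t→s between vowels (before a front vowel))
  sesilos → sesilus   (o→u after a consonant, before a consonant other than r, m, n, p, b, f, v)
So the Vuran cognate is 'sesilus'.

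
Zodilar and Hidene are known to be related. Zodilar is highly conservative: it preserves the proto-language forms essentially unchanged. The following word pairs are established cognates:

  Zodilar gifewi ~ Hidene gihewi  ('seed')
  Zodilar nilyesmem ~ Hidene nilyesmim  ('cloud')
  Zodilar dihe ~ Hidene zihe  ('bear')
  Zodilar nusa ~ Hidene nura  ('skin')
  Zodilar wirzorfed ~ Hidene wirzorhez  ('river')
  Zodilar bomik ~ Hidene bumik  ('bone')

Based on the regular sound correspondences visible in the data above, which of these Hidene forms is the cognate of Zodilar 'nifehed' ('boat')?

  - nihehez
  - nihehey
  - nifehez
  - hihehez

nihehez

gifewi ~ gihewi — Zodilar f corresponds to Hidene h between vowels (before a front vowel).
wirzorfed ~ wirzorhez — Zodilar d corresponds to Hidene z word-finally.
Applying these to Zodilar 'nifehed':
  nifehed → nihehed   (f→h between vowels (before a front vowel))
  nihehed → nihehez   (d→z word-finally)
So the Hidene cognate is 'nihehez'.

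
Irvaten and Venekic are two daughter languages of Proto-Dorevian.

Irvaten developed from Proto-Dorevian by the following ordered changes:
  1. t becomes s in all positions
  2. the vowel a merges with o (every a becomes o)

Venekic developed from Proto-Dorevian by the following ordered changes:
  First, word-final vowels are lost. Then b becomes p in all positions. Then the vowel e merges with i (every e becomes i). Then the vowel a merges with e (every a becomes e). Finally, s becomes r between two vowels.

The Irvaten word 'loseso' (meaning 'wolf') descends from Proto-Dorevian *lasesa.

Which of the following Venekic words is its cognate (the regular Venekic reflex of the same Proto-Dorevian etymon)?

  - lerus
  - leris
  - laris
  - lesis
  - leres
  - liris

Venekic: start from *lasesa.
  rule 1 (apocope): lasesa → lases
  rule 2: no change — lases
  rule 3 (vowel merger): lases → lasis
  rule 4 (vowel merger): lasis → lesis
  rule 5 (rhotacism): lesis → leris
  ⇒ Venekic leris
Among the options, 'leris' alone shows every Venekic change applied in order.

leris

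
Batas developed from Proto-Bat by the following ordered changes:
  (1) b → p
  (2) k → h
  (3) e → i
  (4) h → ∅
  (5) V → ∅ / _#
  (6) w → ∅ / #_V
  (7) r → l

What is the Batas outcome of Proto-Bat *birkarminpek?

Batas: *birkarminpek > pirkarminpek > pirharminpeh > pirharminpih > pirarminpi > pirarminp > pilalminp  (by unconditioned shift, unconditioned shift, vowel merger, h-loss, apocope, unconditioned shift)

pilalminp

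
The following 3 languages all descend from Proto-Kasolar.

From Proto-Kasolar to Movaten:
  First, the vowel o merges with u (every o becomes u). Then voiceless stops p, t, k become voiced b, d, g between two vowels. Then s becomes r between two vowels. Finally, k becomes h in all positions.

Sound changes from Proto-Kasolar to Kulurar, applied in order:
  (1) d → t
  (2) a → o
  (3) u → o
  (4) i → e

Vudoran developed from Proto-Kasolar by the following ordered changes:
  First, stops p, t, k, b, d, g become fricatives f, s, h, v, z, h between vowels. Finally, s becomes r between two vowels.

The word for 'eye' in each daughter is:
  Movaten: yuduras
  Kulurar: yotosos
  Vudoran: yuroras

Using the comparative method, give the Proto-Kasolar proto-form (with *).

Position 4: Movaten has u, Kulurar has o, Vudoran has o. Vudoran preserves o here (none of its changes turn any other segment into o), so the proto-segment is *o.
Position 6: Movaten has a, Kulurar has o, Vudoran has a. Movaten preserves a here (none of its changes turn any other segment into a), so the proto-segment is *a.
Position 5: Movaten has r, Kulurar has s, Vudoran has r. Kulurar preserves s here (none of its changes turn any other segment into s), so the proto-segment is *s.
Continuing position by position gives *yutosas; check it forward:
Movaten: start from *yutosas.
  rule 1 (vowel merger): yutosas → yutusas
  rule 2 (intervocalic voicing): yutusas → yudusas
  rule 3 (rhotacism): yudusas → yuduras
  rule 4: no change — yuduras
  ⇒ Movaten yuduras
Kulurar: *yutosas > yutosos > yotosos  (by vowel merger, vowel merger)
Vudoran: *yutosas > yusosas > yuroras  (by intervocalic lenition, rhotacism)
No other proto-form is consistent with every reflex, so the reconstruction is *yutosas.

*yutosas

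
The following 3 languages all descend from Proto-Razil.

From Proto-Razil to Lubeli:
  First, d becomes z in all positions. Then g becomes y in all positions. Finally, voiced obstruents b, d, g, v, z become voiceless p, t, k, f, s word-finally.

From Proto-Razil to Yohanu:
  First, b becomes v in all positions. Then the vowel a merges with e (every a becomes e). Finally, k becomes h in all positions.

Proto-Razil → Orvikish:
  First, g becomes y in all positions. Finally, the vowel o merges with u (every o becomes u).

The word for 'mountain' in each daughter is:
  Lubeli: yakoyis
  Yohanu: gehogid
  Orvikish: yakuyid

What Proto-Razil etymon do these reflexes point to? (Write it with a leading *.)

Position 7: Lubeli has s, Yohanu has d, Orvikish has d. Yohanu preserves d here (none of its changes turn any other segment into d), so the proto-segment is *d.
Position 1: Lubeli has y, Yohanu has g, Orvikish has y. Yohanu preserves g here (none of its changes turn any other segment into g), so the proto-segment is *g.
Position 4: Lubeli has o, Yohanu has o, Orvikish has u. Lubeli preserves o here (none of its changes turn any other segment into o), so the proto-segment is *o.
Continuing position by position gives *gakogid; check it forward:
Lubeli: start from *gakogid.
  rule 1 (unconditioned shift): gakogid → gakogiz
  rule 2 (unconditioned shift): gakogiz → yakoyiz
  rule 3 (final devoicing): yakoyiz → yakoyis
  ⇒ Lubeli yakoyis
Yohanu: start from *gakogid.
  rule 1: no change — gakogid
  rule 2 (vowel merger): gakogid → gekogid
  rule 3 (unconditioned shift): gekogid → gehogid
  ⇒ Yohanu gehogid
Orvikish: *gakogid
  gakogid → yakoyid   [unconditioned shift]
  yakoyid → yakuyid   [vowel merger]
  giving Orvikish yakuyid.
Only *gakogid yields all of Lubeli yakoyis, Yohanu gehogid, Orvikish yakuyid.

*gakogid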